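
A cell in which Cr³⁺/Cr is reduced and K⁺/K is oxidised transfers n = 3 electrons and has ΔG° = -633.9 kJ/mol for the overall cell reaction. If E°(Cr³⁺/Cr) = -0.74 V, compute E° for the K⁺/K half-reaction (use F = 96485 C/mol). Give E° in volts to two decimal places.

E°cell = −ΔG°/(nF) = −(-633.9×10³)/((3)(96485)) = +2.190 V.
Since Cr³⁺/Cr is the cathode and K⁺/K the anode, E°cell = E°(Cr³⁺/Cr) − E°(K⁺/K).
So E°(K⁺/K) = E°(Cr³⁺/Cr) − E°cell = (-0.74) − (+2.190) = -2.93 V.

-2.93 V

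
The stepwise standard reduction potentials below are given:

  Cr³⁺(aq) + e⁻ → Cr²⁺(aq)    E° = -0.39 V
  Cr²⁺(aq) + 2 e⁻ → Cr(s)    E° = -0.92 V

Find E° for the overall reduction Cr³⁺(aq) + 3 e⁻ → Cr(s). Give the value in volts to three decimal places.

-0.743 V

Since ΔG° = −nFE° is additive over sequential reductions, n₃E°₃ = n₁E°₁ + n₂E°₂.
E°₃ = (1×-0.39 + 2×-0.92) / 3 = (-2.230) / 3 = -0.743 V.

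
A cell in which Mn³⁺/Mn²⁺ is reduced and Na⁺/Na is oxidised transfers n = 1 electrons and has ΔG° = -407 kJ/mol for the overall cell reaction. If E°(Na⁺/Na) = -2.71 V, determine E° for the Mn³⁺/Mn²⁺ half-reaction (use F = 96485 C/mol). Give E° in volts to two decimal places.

+1.51 V

E°cell = −ΔG°/(nF) = −(-407×10³)/((1)(96485)) = +4.218 V.
Since Mn³⁺/Mn²⁺ is the cathode and Na⁺/Na the anode, E°cell = E°(Mn³⁺/Mn²⁺) − E°(Na⁺/Na).
So E°(Mn³⁺/Mn²⁺) = E°cell + E°(Na⁺/Na) = +4.218 + (-2.71) = +1.51 V.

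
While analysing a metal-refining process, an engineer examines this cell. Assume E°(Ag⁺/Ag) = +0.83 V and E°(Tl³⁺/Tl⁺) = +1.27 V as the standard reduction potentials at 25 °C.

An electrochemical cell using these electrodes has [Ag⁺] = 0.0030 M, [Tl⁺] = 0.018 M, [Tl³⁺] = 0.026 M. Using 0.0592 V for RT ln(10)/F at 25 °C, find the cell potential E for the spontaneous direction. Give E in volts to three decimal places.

Tl³⁺/Tl⁺ is the cathode (higher E°), Ag⁺/Ag the anode: E°cell = +1.27 − (+0.83) = +0.44 V, n = 2.
Overall: Tl³⁺(aq) + 2 Ag(s) → Tl⁺(aq) + 2 Ag⁺(aq)
Q = [Tl⁺]·[Ag⁺]^2 / ([Tl³⁺]); log Q = -5.205.
E = E° − (0.0592/n) log Q = +0.44 − (0.0592/2)(-5.205) = +0.594 V.

+0.594 V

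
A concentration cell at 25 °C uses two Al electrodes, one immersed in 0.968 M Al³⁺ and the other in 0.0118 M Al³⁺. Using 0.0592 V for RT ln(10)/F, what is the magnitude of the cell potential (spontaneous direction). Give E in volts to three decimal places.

For a concentration cell E°cell = 0. The 0.968 M side is the cathode (reduction is favoured where [Al³⁺] is higher).
With n = 3, E = −(0.0592/3) log([Al³⁺]ₐₙ/[Al³⁺]꜀ₐₜ) = −(0.0592/3) log(0.0118/0.968) = −(0.0592/3)(-1.914) = +0.038 V.

+0.038 V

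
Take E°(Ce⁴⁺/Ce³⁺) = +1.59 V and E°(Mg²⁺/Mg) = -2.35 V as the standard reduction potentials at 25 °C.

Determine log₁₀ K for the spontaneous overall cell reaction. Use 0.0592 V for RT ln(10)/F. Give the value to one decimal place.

Cathode: Ce⁴⁺/Ce³⁺; anode: Mg²⁺/Mg. E°cell = +3.94 V, n = 2.
log K = nE°cell / 0.0592 = (2)(+3.94) / 0.0592 = 133.1.

133.1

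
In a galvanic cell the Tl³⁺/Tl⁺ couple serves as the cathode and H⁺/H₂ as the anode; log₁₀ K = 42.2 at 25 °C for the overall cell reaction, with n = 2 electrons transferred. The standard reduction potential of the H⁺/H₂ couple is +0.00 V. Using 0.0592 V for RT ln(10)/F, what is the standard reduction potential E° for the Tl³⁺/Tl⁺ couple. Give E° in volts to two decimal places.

+1.25 V

E°cell = (0.0592/n)·log K = (0.0592/2)(42.2) = +1.249 V.
Since Tl³⁺/Tl⁺ is the cathode and H⁺/H₂ the anode, E°cell = E°(Tl³⁺/Tl⁺) − E°(H⁺/H₂).
So E°(Tl³⁺/Tl⁺) = E°cell + E°(H⁺/H₂) = +1.249 + (+0.00) = +1.25 V.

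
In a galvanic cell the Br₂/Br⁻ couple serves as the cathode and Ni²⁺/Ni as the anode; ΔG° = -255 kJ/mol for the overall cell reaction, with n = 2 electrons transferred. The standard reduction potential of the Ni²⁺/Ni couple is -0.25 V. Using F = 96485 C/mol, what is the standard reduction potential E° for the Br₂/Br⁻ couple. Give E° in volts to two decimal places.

+1.07 V

E°cell = −ΔG°/(nF) = −(-255×10³)/((2)(96485)) = +1.321 V.
Since Br₂/Br⁻ is the cathode and Ni²⁺/Ni the anode, E°cell = E°(Br₂/Br⁻) − E°(Ni²⁺/Ni).
So E°(Br₂/Br⁻) = E°cell + E°(Ni²⁺/Ni) = +1.321 + (-0.25) = +1.07 V.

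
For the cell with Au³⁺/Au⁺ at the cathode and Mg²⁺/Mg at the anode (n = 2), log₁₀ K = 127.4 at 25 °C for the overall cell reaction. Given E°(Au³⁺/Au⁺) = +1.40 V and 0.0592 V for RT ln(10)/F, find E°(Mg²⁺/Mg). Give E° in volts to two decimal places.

-2.37 V

E°cell = (0.0592/n)·log K = (0.0592/2)(127.4) = +3.771 V.
Since Au³⁺/Au⁺ is the cathode and Mg²⁺/Mg the anode, E°cell = E°(Au³⁺/Au⁺) − E°(Mg²⁺/Mg).
So E°(Mg²⁺/Mg) = E°(Au³⁺/Au⁺) − E°cell = (+1.40) − (+3.771) = -2.37 V.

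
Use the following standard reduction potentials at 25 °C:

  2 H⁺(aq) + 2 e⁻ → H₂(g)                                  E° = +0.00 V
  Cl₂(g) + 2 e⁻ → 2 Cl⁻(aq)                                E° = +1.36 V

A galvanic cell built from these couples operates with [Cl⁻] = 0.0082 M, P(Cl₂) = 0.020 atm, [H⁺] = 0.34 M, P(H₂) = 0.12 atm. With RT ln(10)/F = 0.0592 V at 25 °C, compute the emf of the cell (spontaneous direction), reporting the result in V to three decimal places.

Cl₂/Cl⁻ is the cathode (higher E°), H⁺/H₂ the anode: E°cell = +1.36 − (+0.00) = +1.36 V, n = 2.
Overall: Cl₂(g) + H₂(g) → 2 Cl⁻(aq) + 2 H⁺(aq)
Q = [Cl⁻]^2·[H⁺]^2 / (P(Cl₂)·P(H₂)); log Q = -2.490.
E = E° − (0.0592/n) log Q = +1.36 − (0.0592/2)(-2.490) = +1.434 V.

+1.434 V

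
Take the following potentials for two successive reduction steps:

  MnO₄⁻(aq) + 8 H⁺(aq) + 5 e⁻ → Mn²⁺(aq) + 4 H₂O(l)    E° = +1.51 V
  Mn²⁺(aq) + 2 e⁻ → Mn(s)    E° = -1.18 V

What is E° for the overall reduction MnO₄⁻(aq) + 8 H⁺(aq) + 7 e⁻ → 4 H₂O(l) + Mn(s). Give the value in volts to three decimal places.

+0.741 V

Adding the free-energy changes (−nFE°) of the two steps gives −n₃FE°₃ = −n₁FE°₁ − n₂FE°₂.
E°₃ = (5×+1.51 + 2×-1.18) / 7 = (+5.190) / 7 = +0.741 V.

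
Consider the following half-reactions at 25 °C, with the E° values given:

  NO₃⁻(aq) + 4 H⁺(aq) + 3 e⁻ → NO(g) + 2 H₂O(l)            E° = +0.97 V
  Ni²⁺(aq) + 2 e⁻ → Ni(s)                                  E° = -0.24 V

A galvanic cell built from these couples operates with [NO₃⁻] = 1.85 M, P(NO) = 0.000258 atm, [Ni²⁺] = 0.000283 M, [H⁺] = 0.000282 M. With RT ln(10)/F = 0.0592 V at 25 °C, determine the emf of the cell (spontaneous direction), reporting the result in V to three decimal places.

+1.111 V

NO₃⁻/NO is the cathode (higher E°), Ni²⁺/Ni the anode: E°cell = +0.97 − (-0.24) = +1.21 V, n = 6.
Overall: 2 NO₃⁻(aq) + 8 H⁺(aq) + 3 Ni(s) → 2 NO(g) + 4 H₂O(l) + 3 Ni²⁺(aq)
Q = P(NO)^2·[Ni²⁺]^3 / ([NO₃⁻]^2·[H⁺]^8); log Q = 10.042.
E = E° − (0.0592/n) log Q = +1.21 − (0.0592/6)(10.042) = +1.111 V.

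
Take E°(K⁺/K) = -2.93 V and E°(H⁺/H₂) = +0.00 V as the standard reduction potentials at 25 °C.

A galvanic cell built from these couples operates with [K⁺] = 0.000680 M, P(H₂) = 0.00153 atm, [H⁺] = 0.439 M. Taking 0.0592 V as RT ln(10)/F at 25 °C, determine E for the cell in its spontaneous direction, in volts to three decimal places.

+3.180 V

H⁺/H₂ is the cathode (higher E°), K⁺/K the anode: E°cell = +0.00 − (-2.93) = +2.93 V, n = 2.
Overall: 2 H⁺(aq) + 2 K(s) → H₂(g) + 2 K⁺(aq)
Q = P(H₂)·[K⁺]^2 / ([H⁺]^2); log Q = -8.435.
E = E° − (0.0592/n) log Q = +2.93 − (0.0592/2)(-8.435) = +3.180 V.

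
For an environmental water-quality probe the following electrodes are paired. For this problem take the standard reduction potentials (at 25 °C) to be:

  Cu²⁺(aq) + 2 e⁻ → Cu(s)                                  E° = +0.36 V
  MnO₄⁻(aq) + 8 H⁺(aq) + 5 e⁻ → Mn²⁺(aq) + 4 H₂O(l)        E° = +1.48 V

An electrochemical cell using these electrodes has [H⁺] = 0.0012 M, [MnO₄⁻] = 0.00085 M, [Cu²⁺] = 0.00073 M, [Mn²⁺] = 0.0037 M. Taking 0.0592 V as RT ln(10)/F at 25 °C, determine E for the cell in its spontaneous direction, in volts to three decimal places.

+0.929 V

MnO₄⁻/Mn²⁺ is the cathode (higher E°), Cu²⁺/Cu the anode: E°cell = +1.48 − (+0.36) = +1.12 V, n = 10.
Overall: 2 MnO₄⁻(aq) + 16 H⁺(aq) + 5 Cu(s) → 2 Mn²⁺(aq) + 8 H₂O(l) + 5 Cu²⁺(aq)
Q = [Mn²⁺]^2·[Cu²⁺]^5 / ([MnO₄⁻]^2·[H⁺]^16); log Q = 32.327.
E = E° − (0.0592/n) log Q = +1.12 − (0.0592/10)(32.327) = +0.929 V.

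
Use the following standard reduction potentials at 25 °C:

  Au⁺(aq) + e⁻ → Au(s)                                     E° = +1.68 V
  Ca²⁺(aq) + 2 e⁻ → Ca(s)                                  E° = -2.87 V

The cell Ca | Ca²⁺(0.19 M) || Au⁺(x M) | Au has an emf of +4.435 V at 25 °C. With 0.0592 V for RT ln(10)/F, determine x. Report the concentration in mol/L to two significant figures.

0.0050 M

Au⁺/Au is the cathode, Ca²⁺/Ca the anode: E°cell = +4.55 V, n = 2.
Overall reaction: 2 Au⁺(aq) + Ca(s) → 2 Au(s) + Ca²⁺(aq); Q = [Ca²⁺]^1/[Au⁺]^2.
From E = E° − (0.0592/n) log Q: log Q = (E° − E)·n/0.0592 = (+4.55 − (+4.435))·2/0.0592 = 3.8851.
So 2·log[Au⁺] = 1·log(0.19) − log Q = -0.7212 − (3.8851) = -4.6063; log[Au⁺] = -4.6063 / 2 = -2.3032; [Au⁺] = 10^(-2.3032) ≈ 0.0050 M.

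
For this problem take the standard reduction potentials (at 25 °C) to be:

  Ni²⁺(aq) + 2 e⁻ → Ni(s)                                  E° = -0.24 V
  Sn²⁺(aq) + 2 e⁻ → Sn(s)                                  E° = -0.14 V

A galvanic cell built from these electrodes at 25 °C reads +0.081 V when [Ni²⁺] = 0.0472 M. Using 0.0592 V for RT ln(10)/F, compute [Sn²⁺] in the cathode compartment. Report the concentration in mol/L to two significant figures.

Sn²⁺/Sn is the cathode, Ni²⁺/Ni the anode: E°cell = +0.10 V, n = 2.
Overall reaction: Sn²⁺(aq) + Ni(s) → Sn(s) + Ni²⁺(aq); Q = [Ni²⁺]^1/[Sn²⁺]^1.
From E = E° − (0.0592/n) log Q: log Q = (E° − E)·n/0.0592 = (+0.10 − (+0.081))·2/0.0592 = 0.6419.
So 1·log[Sn²⁺] = 1·log(0.0472) − log Q = -1.3261 − (0.6419) = -1.9680; [Sn²⁺] = 10^(-1.9680) ≈ 0.011 M.

0.011 M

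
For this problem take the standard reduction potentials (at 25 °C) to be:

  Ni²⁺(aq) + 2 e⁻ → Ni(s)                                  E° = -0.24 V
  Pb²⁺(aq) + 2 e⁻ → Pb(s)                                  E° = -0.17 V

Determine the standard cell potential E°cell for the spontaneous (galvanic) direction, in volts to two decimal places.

The Pb²⁺/Pb couple has the higher reduction potential, so it is the cathode; Ni²⁺/Ni is oxidised at the anode.
E°cell = E°(cathode) − E°(anode) = (-0.17) − (-0.24) = +0.07 V.

+0.07 V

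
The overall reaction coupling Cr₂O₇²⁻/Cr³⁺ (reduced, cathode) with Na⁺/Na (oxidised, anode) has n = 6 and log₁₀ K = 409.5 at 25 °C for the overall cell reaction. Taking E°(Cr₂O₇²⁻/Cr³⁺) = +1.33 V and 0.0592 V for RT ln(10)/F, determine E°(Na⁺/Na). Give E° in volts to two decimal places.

E°cell = (0.0592/n)·log K = (0.0592/6)(409.5) = +4.040 V.
Since Cr₂O₇²⁻/Cr³⁺ is the cathode and Na⁺/Na the anode, E°cell = E°(Cr₂O₇²⁻/Cr³⁺) − E°(Na⁺/Na).
So E°(Na⁺/Na) = E°(Cr₂O₇²⁻/Cr³⁺) − E°cell = (+1.33) − (+4.040) = -2.71 V.

-2.71 V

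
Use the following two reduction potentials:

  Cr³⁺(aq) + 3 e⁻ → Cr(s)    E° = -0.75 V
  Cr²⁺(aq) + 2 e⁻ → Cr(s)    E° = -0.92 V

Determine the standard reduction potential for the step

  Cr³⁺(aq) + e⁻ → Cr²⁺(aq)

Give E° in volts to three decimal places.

-0.410 V

Sequential free energies add, so n₃E°₃ = n₁E°₁ + n₂E°₂.
With n₃ = 3, and the known step contributing 2×(-0.92) V, the unknown satisfies 1·E° = 3×(-0.75) − 2×(-0.92) = -0.410.
E° = -0.410 / 1 = -0.410 V.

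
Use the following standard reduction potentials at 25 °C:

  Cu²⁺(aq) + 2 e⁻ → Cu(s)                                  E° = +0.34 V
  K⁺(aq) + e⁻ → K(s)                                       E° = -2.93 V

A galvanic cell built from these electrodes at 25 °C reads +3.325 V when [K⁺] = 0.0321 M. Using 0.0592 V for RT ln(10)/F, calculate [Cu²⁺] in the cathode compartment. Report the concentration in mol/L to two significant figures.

0.074 M

Cu²⁺/Cu is the cathode, K⁺/K the anode: E°cell = +3.27 V, n = 2.
Overall reaction: Cu²⁺(aq) + 2 K(s) → Cu(s) + 2 K⁺(aq); Q = [K⁺]^2/[Cu²⁺]^1.
From E = E° − (0.0592/n) log Q: log Q = (E° − E)·n/0.0592 = (+3.27 − (+3.325))·2/0.0592 = -1.8581.
So 1·log[Cu²⁺] = 2·log(0.0321) − log Q = -2.9870 − (-1.8581) = -1.1289; [Cu²⁺] = 10^(-1.1289) ≈ 0.074 M.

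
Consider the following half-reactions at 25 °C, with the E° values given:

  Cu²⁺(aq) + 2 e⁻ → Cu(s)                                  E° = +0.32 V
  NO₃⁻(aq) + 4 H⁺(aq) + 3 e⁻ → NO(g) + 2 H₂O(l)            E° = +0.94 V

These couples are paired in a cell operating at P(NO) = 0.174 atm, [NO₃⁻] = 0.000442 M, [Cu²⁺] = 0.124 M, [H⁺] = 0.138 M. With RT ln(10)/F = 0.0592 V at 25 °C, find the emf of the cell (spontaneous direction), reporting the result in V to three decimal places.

+0.528 V

NO₃⁻/NO is the cathode (higher E°), Cu²⁺/Cu the anode: E°cell = +0.94 − (+0.32) = +0.62 V, n = 6.
Overall: 2 NO₃⁻(aq) + 8 H⁺(aq) + 3 Cu(s) → 2 NO(g) + 4 H₂O(l) + 3 Cu²⁺(aq)
Q = P(NO)^2·[Cu²⁺]^3 / ([NO₃⁻]^2·[H⁺]^8); log Q = 9.351.
E = E° − (0.0592/n) log Q = +0.62 − (0.0592/6)(9.351) = +0.528 V.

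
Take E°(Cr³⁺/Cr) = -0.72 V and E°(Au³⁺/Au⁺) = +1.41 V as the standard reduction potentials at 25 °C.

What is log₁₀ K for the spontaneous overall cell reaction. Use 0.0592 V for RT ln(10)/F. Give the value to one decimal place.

Cathode: Au³⁺/Au⁺; anode: Cr³⁺/Cr. E°cell = +2.13 V, n = 6.
log K = nE°cell / 0.0592 = (6)(+2.13) / 0.0592 = 215.9.

215.9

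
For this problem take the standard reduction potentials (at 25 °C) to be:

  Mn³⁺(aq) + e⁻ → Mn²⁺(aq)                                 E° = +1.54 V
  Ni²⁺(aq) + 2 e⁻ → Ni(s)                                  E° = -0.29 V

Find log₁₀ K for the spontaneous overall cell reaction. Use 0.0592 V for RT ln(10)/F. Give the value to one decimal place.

61.8

Cathode: Mn³⁺/Mn²⁺; anode: Ni²⁺/Ni. E°cell = +1.83 V, n = 2.
log K = nE°cell / 0.0592 = (2)(+1.83) / 0.0592 = 61.8.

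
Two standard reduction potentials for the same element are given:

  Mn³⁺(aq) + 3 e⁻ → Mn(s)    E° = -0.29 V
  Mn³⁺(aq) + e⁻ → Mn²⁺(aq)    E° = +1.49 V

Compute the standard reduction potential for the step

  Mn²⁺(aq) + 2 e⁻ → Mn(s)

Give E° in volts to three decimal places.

Sequential free energies add, so n₃E°₃ = n₁E°₁ + n₂E°₂.
With n₃ = 3, and the known step contributing 1×(+1.49) V, the unknown satisfies 2·E° = 3×(-0.29) − 1×(+1.49) = -2.360.
E° = -2.360 / 2 = -1.180 V.

-1.180 V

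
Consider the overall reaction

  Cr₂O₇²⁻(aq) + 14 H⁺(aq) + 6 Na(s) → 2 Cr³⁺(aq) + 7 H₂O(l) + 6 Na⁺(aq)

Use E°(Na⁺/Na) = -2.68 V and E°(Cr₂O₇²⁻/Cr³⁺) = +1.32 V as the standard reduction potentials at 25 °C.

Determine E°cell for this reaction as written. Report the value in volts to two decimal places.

+4.00 V

The Cr₂O₇²⁻/Cr³⁺ couple has the higher reduction potential, so it is the cathode; Na⁺/Na is oxidised at the anode.
E°cell = E°(cathode) − E°(anode) = (+1.32) − (-2.68) = +4.00 V.
Since E°cell > 0, the reaction is spontaneous under standard conditions.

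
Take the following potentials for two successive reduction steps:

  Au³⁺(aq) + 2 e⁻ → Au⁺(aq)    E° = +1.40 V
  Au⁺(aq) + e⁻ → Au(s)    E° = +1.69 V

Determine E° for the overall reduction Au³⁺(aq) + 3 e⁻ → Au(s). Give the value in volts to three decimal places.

Adding the free-energy changes (−nFE°) of the two steps gives −n₃FE°₃ = −n₁FE°₁ − n₂FE°₂.
E°₃ = (2×+1.40 + 1×+1.69) / 3 = (+4.490) / 3 = +1.497 V.
Simply averaging or adding the two E° values would be wrong; the electron-weighted sum is required.

+1.497 V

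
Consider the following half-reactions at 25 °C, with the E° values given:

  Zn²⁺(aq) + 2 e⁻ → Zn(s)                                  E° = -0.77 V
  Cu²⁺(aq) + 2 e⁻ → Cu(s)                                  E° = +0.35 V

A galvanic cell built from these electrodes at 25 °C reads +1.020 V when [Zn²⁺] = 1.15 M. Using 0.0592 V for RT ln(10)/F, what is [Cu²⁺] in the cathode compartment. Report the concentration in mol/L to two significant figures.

0.00048 M

Cu²⁺/Cu is the cathode, Zn²⁺/Zn the anode: E°cell = +1.12 V, n = 2.
Overall reaction: Cu²⁺(aq) + Zn(s) → Cu(s) + Zn²⁺(aq); Q = [Zn²⁺]^1/[Cu²⁺]^1.
From E = E° − (0.0592/n) log Q: log Q = (E° − E)·n/0.0592 = (+1.12 − (+1.020))·2/0.0592 = 3.3784.
So 1·log[Cu²⁺] = 1·log(1.15) − log Q = 0.0607 − (3.3784) = -3.3177; [Cu²⁺] = 10^(-3.3177) ≈ 0.00048 M.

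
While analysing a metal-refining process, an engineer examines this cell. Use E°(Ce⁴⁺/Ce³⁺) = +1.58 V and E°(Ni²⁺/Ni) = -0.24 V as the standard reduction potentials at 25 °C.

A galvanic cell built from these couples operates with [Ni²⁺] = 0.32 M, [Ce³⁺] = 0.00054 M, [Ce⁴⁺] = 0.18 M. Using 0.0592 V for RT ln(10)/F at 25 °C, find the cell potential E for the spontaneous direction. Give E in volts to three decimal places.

+1.984 V

Ce⁴⁺/Ce³⁺ is the cathode (higher E°), Ni²⁺/Ni the anode: E°cell = +1.58 − (-0.24) = +1.82 V, n = 2.
Overall: 2 Ce⁴⁺(aq) + Ni(s) → 2 Ce³⁺(aq) + Ni²⁺(aq)
Q = [Ce³⁺]^2·[Ni²⁺] / ([Ce⁴⁺]^2); log Q = -5.541.
E = E° − (0.0592/n) log Q = +1.82 − (0.0592/2)(-5.541) = +1.984 V.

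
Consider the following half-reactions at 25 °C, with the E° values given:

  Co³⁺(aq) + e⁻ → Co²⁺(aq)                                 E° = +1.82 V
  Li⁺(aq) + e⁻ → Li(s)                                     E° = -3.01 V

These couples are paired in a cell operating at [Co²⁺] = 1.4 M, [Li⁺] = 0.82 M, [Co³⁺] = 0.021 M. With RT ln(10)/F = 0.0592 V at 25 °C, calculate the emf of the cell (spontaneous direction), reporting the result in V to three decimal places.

Co³⁺/Co²⁺ is the cathode (higher E°), Li⁺/Li the anode: E°cell = +1.82 − (-3.01) = +4.83 V, n = 1.
Overall: Co³⁺(aq) + Li(s) → Co²⁺(aq) + Li⁺(aq)
Q = [Co²⁺]·[Li⁺] / ([Co³⁺]); log Q = 1.738.
E = E° − (0.0592/n) log Q = +4.83 − (0.0592/1)(1.738) = +4.727 V.

+4.727 V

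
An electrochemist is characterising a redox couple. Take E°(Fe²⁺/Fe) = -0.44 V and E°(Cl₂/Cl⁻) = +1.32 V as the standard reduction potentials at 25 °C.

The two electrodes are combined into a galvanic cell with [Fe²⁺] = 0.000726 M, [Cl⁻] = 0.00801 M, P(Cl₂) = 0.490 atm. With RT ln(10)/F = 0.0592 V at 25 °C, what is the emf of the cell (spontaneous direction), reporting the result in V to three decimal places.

+1.968 V

Cl₂/Cl⁻ is the cathode (higher E°), Fe²⁺/Fe the anode: E°cell = +1.32 − (-0.44) = +1.76 V, n = 2.
Overall: Cl₂(g) + Fe(s) → 2 Cl⁻(aq) + Fe²⁺(aq)
Q = [Cl⁻]^2·[Fe²⁺] / (P(Cl₂)); log Q = -7.022.
E = E° − (0.0592/n) log Q = +1.76 − (0.0592/2)(-7.022) = +1.968 V.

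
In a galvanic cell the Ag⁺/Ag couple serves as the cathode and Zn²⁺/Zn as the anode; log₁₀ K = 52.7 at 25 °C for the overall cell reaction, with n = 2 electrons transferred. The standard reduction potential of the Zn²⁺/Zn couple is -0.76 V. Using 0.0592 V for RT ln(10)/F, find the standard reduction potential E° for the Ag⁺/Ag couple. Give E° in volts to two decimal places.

+0.80 V

E°cell = (0.0592/n)·log K = (0.0592/2)(52.7) = +1.560 V.
Since Ag⁺/Ag is the cathode and Zn²⁺/Zn the anode, E°cell = E°(Ag⁺/Ag) − E°(Zn²⁺/Zn).
So E°(Ag⁺/Ag) = E°cell + E°(Zn²⁺/Zn) = +1.560 + (-0.76) = +0.80 V.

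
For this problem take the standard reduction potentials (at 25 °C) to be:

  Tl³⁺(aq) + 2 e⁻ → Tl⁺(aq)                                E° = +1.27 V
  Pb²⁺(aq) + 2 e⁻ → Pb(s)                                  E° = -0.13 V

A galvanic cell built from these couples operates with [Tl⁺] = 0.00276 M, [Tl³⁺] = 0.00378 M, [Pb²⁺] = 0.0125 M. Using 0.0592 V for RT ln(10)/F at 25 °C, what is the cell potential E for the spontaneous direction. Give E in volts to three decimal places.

Tl³⁺/Tl⁺ is the cathode (higher E°), Pb²⁺/Pb the anode: E°cell = +1.27 − (-0.13) = +1.40 V, n = 2.
Overall: Tl³⁺(aq) + Pb(s) → Tl⁺(aq) + Pb²⁺(aq)
Q = [Tl⁺]·[Pb²⁺] / ([Tl³⁺]); log Q = -2.040.
E = E° − (0.0592/n) log Q = +1.40 − (0.0592/2)(-2.040) = +1.460 V.

+1.460 V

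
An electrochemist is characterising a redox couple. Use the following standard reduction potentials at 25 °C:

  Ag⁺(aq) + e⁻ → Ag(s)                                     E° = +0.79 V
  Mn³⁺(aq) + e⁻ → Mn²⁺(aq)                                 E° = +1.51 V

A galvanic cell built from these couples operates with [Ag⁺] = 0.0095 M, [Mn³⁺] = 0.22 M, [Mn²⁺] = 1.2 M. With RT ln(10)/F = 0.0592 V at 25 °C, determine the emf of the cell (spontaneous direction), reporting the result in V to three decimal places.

+0.796 V

Mn³⁺/Mn²⁺ is the cathode (higher E°), Ag⁺/Ag the anode: E°cell = +1.51 − (+0.79) = +0.72 V, n = 1.
Overall: Mn³⁺(aq) + Ag(s) → Mn²⁺(aq) + Ag⁺(aq)
Q = [Mn²⁺]·[Ag⁺] / ([Mn³⁺]); log Q = -1.286.
E = E° − (0.0592/n) log Q = +0.72 − (0.0592/1)(-1.286) = +0.796 V.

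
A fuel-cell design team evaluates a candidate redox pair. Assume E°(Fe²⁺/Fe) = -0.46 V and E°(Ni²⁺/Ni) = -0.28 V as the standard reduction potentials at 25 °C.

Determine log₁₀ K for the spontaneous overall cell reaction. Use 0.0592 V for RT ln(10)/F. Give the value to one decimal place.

Cathode: Ni²⁺/Ni; anode: Fe²⁺/Fe. E°cell = +0.18 V, n = 2.
log K = nE°cell / 0.0592 = (2)(+0.18) / 0.0592 = 6.1.

6.1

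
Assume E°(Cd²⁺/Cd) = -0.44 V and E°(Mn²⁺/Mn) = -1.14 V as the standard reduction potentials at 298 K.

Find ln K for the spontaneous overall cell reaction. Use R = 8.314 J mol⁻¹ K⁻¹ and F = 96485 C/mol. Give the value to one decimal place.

Cathode: Cd²⁺/Cd; anode: Mn²⁺/Mn. E°cell = (-0.44) − (-1.14) = +0.70 V, with n = 2.
ΔG° = −nFE° = −RT ln K, so ln K = nFE°/(RT) = (2)(96485)(+0.70) / ((8.314)(298)) = 54.521.

54.5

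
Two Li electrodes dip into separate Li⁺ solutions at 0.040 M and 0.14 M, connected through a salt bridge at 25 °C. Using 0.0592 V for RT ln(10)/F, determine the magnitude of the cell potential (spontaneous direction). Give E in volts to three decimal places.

For a concentration cell E°cell = 0. The 0.14 M side is the cathode (reduction is favoured where [Li⁺] is higher).
With n = 1, E = −(0.0592/1) log([Li⁺]ₐₙ/[Li⁺]꜀ₐₜ) = −(0.0592/1) log(0.04/0.14) = −(0.0592/1)(-0.544) = +0.032 V.

+0.032 V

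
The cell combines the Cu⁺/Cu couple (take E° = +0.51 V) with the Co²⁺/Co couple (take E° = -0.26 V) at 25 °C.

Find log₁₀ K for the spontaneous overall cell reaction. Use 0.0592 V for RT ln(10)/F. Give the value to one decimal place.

26.0

Cathode: Cu⁺/Cu; anode: Co²⁺/Co. E°cell = +0.77 V, n = 2.
log K = nE°cell / 0.0592 = (2)(+0.77) / 0.0592 = 26.0.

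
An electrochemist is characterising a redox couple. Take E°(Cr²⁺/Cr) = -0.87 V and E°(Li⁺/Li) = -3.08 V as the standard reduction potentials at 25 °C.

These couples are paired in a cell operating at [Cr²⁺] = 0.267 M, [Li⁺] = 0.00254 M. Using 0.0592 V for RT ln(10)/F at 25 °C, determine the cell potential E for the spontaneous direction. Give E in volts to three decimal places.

+2.347 V

Cr²⁺/Cr is the cathode (higher E°), Li⁺/Li the anode: E°cell = -0.87 − (-3.08) = +2.21 V, n = 2.
Overall: Cr²⁺(aq) + 2 Li(s) → Cr(s) + 2 Li⁺(aq)
Q = [Li⁺]^2 / ([Cr²⁺]); log Q = -4.617.
E = E° − (0.0592/n) log Q = +2.21 − (0.0592/2)(-4.617) = +2.347 V.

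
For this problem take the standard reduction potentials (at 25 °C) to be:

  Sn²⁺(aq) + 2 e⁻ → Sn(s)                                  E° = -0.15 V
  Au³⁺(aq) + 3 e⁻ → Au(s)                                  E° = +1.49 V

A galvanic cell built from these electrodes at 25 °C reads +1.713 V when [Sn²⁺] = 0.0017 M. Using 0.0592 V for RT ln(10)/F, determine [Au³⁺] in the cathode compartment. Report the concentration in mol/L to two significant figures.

0.35 M

Au³⁺/Au is the cathode, Sn²⁺/Sn the anode: E°cell = +1.64 V, n = 6.
Overall reaction: 2 Au³⁺(aq) + 3 Sn(s) → 2 Au(s) + 3 Sn²⁺(aq); Q = [Sn²⁺]^3/[Au³⁺]^2.
From E = E° − (0.0592/n) log Q: log Q = (E° − E)·n/0.0592 = (+1.64 − (+1.713))·6/0.0592 = -7.3986.
So 2·log[Au³⁺] = 3·log(0.0017) − log Q = -8.3087 − (-7.3986) = -0.9101; log[Au³⁺] = -0.9101 / 2 = -0.4551; [Au³⁺] = 10^(-0.4551) ≈ 0.35 M.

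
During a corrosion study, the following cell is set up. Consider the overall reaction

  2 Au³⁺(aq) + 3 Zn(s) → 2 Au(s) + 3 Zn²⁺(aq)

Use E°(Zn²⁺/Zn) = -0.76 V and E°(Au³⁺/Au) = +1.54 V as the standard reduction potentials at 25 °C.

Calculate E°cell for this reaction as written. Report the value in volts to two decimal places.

The Au³⁺/Au couple has the higher reduction potential, so it is the cathode; Zn²⁺/Zn is oxidised at the anode.
E°cell = E°(cathode) − E°(anode) = (+1.54) − (-0.76) = +2.30 V.
Since E°cell > 0, the reaction is spontaneous under standard conditions.

+2.30 V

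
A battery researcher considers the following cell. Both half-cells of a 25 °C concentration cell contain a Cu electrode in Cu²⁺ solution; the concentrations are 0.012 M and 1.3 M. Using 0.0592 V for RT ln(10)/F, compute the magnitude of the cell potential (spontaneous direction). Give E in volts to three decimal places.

For a concentration cell E°cell = 0. The 1.3 M side is the cathode (reduction is favoured where [Cu²⁺] is higher).
With n = 2, E = −(0.0592/2) log([Cu²⁺]ₐₙ/[Cu²⁺]꜀ₐₜ) = −(0.0592/2) log(0.012/1.3) = −(0.0592/2)(-2.035) = +0.060 V.

+0.060 V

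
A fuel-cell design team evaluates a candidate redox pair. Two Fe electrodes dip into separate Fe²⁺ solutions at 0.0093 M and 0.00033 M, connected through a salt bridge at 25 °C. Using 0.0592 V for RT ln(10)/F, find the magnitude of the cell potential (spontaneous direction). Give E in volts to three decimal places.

For a concentration cell E°cell = 0. The 0.0093 M side is the cathode (reduction is favoured where [Fe²⁺] is higher).
With n = 2, E = −(0.0592/2) log([Fe²⁺]ₐₙ/[Fe²⁺]꜀ₐₜ) = −(0.0592/2) log(0.00033/0.0093) = −(0.0592/2)(-1.450) = +0.043 V.

+0.043 V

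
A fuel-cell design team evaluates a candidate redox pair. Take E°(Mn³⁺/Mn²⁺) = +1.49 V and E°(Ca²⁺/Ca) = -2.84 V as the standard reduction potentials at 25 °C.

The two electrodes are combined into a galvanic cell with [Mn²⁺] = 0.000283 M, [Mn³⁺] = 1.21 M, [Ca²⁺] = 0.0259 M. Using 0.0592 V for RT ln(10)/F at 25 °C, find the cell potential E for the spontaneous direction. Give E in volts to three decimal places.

+4.592 V

Mn³⁺/Mn²⁺ is the cathode (higher E°), Ca²⁺/Ca the anode: E°cell = +1.49 − (-2.84) = +4.33 V, n = 2.
Overall: 2 Mn³⁺(aq) + Ca(s) → 2 Mn²⁺(aq) + Ca²⁺(aq)
Q = [Mn²⁺]^2·[Ca²⁺] / ([Mn³⁺]^2); log Q = -8.849.
E = E° − (0.0592/n) log Q = +4.33 − (0.0592/2)(-8.849) = +4.592 V.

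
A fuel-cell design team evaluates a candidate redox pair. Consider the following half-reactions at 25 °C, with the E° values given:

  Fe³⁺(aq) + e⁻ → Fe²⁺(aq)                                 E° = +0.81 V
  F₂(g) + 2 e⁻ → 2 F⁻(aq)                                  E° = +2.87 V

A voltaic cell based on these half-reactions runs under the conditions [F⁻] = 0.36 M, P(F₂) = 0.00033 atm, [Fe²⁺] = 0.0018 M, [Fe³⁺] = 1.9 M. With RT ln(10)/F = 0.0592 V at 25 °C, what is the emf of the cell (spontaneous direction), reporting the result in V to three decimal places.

F₂/F⁻ is the cathode (higher E°), Fe³⁺/Fe²⁺ the anode: E°cell = +2.87 − (+0.81) = +2.06 V, n = 2.
Overall: F₂(g) + 2 Fe²⁺(aq) → 2 F⁻(aq) + 2 Fe³⁺(aq)
Q = [F⁻]^2·[Fe³⁺]^2 / (P(F₂)·[Fe²⁺]^2); log Q = 8.641.
E = E° − (0.0592/n) log Q = +2.06 − (0.0592/2)(8.641) = +1.804 V.

+1.804 V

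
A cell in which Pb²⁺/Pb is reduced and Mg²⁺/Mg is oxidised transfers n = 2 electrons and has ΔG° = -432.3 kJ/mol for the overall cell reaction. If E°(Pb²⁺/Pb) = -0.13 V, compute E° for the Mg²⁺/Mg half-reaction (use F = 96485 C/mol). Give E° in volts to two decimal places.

-2.37 V

E°cell = −ΔG°/(nF) = −(-432.3×10³)/((2)(96485)) = +2.240 V.
Since Pb²⁺/Pb is the cathode and Mg²⁺/Mg the anode, E°cell = E°(Pb²⁺/Pb) − E°(Mg²⁺/Mg).
So E°(Mg²⁺/Mg) = E°(Pb²⁺/Pb) − E°cell = (-0.13) − (+2.240) = -2.37 V.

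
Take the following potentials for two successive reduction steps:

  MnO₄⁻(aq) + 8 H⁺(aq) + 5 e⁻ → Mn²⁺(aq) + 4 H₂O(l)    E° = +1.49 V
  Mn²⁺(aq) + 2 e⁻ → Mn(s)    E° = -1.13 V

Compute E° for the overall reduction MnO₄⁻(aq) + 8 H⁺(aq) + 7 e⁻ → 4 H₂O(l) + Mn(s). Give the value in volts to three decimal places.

+0.741 V

Standard free energies of sequential steps add: ΔG°₃ = ΔG°₁ + ΔG°₂, so n₃E°₃ = n₁E°₁ + n₂E°₂.
E°₃ = (5×+1.49 + 2×-1.13) / 7 = (+5.190) / 7 = +0.741 V.
Simply averaging or adding the two E° values would be wrong; the electron-weighted sum is required.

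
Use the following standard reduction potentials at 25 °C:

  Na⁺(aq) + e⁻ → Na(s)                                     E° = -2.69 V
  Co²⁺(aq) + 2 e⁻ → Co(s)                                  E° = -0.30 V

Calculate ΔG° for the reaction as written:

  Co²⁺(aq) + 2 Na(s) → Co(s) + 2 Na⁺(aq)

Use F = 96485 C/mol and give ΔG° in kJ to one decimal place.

-461.2 kJ

As written, Co²⁺/Co is reduced (cathode) and Na⁺/Na is oxidised (anode), so E°cell = (-0.30) − (-2.69) = +2.39 V.
Balancing electrons gives n = 2.
ΔG° = −nFE° = −(2)(96485)(+2.39) = -461,198 J = -461.2 kJ.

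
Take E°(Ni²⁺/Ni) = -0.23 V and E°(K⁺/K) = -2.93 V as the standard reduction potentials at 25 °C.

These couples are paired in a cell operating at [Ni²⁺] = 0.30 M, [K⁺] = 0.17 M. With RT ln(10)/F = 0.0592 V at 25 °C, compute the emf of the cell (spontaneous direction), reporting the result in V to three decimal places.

+2.730 V

Ni²⁺/Ni is the cathode (higher E°), K⁺/K the anode: E°cell = -0.23 − (-2.93) = +2.70 V, n = 2.
Overall: Ni²⁺(aq) + 2 K(s) → Ni(s) + 2 K⁺(aq)
Q = [K⁺]^2 / ([Ni²⁺]); log Q = -1.016.
E = E° − (0.0592/n) log Q = +2.70 − (0.0592/2)(-1.016) = +2.730 V.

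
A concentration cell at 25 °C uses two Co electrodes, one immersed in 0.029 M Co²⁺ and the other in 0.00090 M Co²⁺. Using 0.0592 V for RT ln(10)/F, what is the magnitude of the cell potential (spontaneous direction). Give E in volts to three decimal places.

For a concentration cell E°cell = 0. The 0.029 M side is the cathode (reduction is favoured where [Co²⁺] is higher).
With n = 2, E = −(0.0592/2) log([Co²⁺]ₐₙ/[Co²⁺]꜀ₐₜ) = −(0.0592/2) log(0.0009/0.029) = −(0.0592/2)(-1.508) = +0.045 V.

+0.045 V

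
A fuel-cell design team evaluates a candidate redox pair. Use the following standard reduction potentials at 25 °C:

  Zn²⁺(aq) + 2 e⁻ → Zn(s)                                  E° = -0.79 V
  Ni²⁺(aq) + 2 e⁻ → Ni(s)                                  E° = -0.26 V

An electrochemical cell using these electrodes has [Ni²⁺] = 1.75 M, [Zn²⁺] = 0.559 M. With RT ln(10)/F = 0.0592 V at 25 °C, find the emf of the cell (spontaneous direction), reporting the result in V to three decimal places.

Ni²⁺/Ni is the cathode (higher E°), Zn²⁺/Zn the anode: E°cell = -0.26 − (-0.79) = +0.53 V, n = 2.
Overall: Ni²⁺(aq) + Zn(s) → Ni(s) + Zn²⁺(aq)
Q = [Zn²⁺] / ([Ni²⁺]); log Q = -0.496.
E = E° − (0.0592/n) log Q = +0.53 − (0.0592/2)(-0.496) = +0.545 V.

+0.545 V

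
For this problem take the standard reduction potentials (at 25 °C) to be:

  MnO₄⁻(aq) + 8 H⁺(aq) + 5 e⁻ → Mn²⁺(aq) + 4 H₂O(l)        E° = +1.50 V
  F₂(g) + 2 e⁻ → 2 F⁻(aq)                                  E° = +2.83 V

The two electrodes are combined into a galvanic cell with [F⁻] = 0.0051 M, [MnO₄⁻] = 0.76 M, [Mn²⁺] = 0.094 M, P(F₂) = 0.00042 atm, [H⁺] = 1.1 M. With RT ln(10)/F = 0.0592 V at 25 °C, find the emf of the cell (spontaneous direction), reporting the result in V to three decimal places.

+1.351 V

F₂/F⁻ is the cathode (higher E°), MnO₄⁻/Mn²⁺ the anode: E°cell = +2.83 − (+1.50) = +1.33 V, n = 10.
Overall: 5 F₂(g) + 2 Mn²⁺(aq) + 8 H₂O(l) → 10 F⁻(aq) + 2 MnO₄⁻(aq) + 16 H⁺(aq)
Q = [F⁻]^10·[MnO₄⁻]^2·[H⁺]^16 / (P(F₂)^5·[Mn²⁺]^2); log Q = -3.563.
E = E° − (0.0592/n) log Q = +1.33 − (0.0592/10)(-3.563) = +1.351 V.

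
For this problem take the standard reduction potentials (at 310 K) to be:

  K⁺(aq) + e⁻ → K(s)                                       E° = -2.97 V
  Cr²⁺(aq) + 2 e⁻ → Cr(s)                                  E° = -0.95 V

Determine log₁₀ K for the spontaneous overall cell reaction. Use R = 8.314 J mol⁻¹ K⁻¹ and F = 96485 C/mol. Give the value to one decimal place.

65.7

Cathode: Cr²⁺/Cr; anode: K⁺/K. E°cell = (-0.95) − (-2.97) = +2.02 V, with n = 2.
ΔG° = −nFE° = −RT ln K, so ln K = nFE°/(RT) = (2)(96485)(+2.02) / ((8.314)(310)) = 151.241.
log₁₀ K = 151.241 / ln 10 = 65.7.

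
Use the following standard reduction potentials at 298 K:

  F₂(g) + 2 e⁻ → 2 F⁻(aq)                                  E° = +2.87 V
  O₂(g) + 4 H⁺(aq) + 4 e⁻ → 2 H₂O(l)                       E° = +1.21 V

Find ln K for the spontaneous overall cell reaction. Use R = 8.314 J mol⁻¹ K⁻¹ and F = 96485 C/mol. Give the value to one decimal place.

258.6

Cathode: F₂/F⁻; anode: O₂/H₂O. E°cell = (+2.87) − (+1.21) = +1.66 V, with n = 4.
ΔG° = −nFE° = −RT ln K, so ln K = nFE°/(RT) = (4)(96485)(+1.66) / ((8.314)(298)) = 258.584.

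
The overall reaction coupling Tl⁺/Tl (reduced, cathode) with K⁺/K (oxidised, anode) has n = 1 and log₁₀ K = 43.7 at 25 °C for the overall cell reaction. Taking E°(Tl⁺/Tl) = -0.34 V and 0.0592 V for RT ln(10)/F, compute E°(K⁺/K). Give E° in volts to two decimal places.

-2.93 V

E°cell = (0.0592/n)·log K = (0.0592/1)(43.7) = +2.587 V.
Since Tl⁺/Tl is the cathode and K⁺/K the anode, E°cell = E°(Tl⁺/Tl) − E°(K⁺/K).
So E°(K⁺/K) = E°(Tl⁺/Tl) − E°cell = (-0.34) − (+2.587) = -2.93 V.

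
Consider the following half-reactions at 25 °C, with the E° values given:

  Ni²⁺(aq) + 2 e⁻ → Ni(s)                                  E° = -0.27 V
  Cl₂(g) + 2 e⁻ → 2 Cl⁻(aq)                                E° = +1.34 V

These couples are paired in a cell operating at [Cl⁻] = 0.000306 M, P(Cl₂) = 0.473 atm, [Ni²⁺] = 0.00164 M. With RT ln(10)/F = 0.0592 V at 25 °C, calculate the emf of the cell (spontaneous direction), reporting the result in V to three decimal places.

+1.891 V

Cl₂/Cl⁻ is the cathode (higher E°), Ni²⁺/Ni the anode: E°cell = +1.34 − (-0.27) = +1.61 V, n = 2.
Overall: Cl₂(g) + Ni(s) → 2 Cl⁻(aq) + Ni²⁺(aq)
Q = [Cl⁻]^2·[Ni²⁺] / (P(Cl₂)); log Q = -9.489.
E = E° − (0.0592/n) log Q = +1.61 − (0.0592/2)(-9.489) = +1.891 V.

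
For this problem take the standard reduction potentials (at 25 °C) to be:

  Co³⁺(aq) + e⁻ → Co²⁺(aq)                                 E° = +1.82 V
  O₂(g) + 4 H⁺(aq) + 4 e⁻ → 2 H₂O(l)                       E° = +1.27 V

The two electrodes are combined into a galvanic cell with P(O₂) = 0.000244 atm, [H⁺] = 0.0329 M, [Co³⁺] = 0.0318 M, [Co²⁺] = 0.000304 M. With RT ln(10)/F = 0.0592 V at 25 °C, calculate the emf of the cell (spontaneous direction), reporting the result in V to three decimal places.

+0.811 V

Co³⁺/Co²⁺ is the cathode (higher E°), O₂/H₂O the anode: E°cell = +1.82 − (+1.27) = +0.55 V, n = 4.
Overall: 4 Co³⁺(aq) + 2 H₂O(l) → 4 Co²⁺(aq) + O₂(g) + 4 H⁺(aq)
Q = [Co²⁺]^4·P(O₂)·[H⁺]^4 / ([Co³⁺]^4); log Q = -17.622.
E = E° − (0.0592/n) log Q = +0.55 − (0.0592/4)(-17.622) = +0.811 V.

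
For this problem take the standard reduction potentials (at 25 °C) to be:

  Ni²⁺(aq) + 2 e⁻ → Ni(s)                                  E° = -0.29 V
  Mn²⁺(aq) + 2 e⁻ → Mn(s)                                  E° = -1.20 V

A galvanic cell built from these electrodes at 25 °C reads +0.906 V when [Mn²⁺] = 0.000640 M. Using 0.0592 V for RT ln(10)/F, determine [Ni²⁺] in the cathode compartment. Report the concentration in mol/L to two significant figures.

0.00047 M

Ni²⁺/Ni is the cathode, Mn²⁺/Mn the anode: E°cell = +0.91 V, n = 2.
Overall reaction: Ni²⁺(aq) + Mn(s) → Ni(s) + Mn²⁺(aq); Q = [Mn²⁺]^1/[Ni²⁺]^1.
From E = E° − (0.0592/n) log Q: log Q = (E° − E)·n/0.0592 = (+0.91 − (+0.906))·2/0.0592 = 0.1351.
So 1·log[Ni²⁺] = 1·log(0.00064) − log Q = -3.1938 − (0.1351) = -3.3289; [Ni²⁺] = 10^(-3.3289) ≈ 0.00047 M.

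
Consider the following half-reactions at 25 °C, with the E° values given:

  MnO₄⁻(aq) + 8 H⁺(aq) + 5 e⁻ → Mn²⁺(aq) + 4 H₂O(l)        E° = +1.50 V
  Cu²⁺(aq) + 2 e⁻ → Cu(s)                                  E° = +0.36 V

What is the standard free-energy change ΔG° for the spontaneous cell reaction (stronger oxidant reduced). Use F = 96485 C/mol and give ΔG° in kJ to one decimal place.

MnO₄⁻/Mn²⁺ (E° = +1.50 V) is the cathode; Cu²⁺/Cu (E° = +0.36 V) is the anode, so E°cell = +1.14 V.
Balancing electrons gives n = 10 (lcm of 5 and 2).
ΔG° = −nFE° = −(10)(96485)(+1.14) = -1,099,929 J = -1099.9 kJ.

-1099.9 kJ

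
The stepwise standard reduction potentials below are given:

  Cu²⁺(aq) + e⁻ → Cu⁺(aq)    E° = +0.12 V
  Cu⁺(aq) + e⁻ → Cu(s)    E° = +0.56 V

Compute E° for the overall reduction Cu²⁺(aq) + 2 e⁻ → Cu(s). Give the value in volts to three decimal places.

+0.340 V

Since ΔG° = −nFE° is additive over sequential reductions, n₃E°₃ = n₁E°₁ + n₂E°₂.
E°₃ = (1×+0.12 + 1×+0.56) / 2 = (+0.680) / 2 = +0.340 V.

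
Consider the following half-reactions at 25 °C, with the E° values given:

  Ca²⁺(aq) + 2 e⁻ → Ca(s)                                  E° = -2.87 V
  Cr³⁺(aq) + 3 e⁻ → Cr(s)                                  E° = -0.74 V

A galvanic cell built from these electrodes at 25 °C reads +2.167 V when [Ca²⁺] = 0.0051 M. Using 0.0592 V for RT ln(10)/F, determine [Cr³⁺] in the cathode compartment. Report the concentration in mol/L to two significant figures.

Cr³⁺/Cr is the cathode, Ca²⁺/Ca the anode: E°cell = +2.13 V, n = 6.
Overall reaction: 2 Cr³⁺(aq) + 3 Ca(s) → 2 Cr(s) + 3 Ca²⁺(aq); Q = [Ca²⁺]^3/[Cr³⁺]^2.
From E = E° − (0.0592/n) log Q: log Q = (E° − E)·n/0.0592 = (+2.13 − (+2.167))·6/0.0592 = -3.7500.
So 2·log[Cr³⁺] = 3·log(0.0051) − log Q = -6.8773 − (-3.7500) = -3.1273; log[Cr³⁺] = -3.1273 / 2 = -1.5636; [Cr³⁺] = 10^(-1.5636) ≈ 0.027 M.

0.027 M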